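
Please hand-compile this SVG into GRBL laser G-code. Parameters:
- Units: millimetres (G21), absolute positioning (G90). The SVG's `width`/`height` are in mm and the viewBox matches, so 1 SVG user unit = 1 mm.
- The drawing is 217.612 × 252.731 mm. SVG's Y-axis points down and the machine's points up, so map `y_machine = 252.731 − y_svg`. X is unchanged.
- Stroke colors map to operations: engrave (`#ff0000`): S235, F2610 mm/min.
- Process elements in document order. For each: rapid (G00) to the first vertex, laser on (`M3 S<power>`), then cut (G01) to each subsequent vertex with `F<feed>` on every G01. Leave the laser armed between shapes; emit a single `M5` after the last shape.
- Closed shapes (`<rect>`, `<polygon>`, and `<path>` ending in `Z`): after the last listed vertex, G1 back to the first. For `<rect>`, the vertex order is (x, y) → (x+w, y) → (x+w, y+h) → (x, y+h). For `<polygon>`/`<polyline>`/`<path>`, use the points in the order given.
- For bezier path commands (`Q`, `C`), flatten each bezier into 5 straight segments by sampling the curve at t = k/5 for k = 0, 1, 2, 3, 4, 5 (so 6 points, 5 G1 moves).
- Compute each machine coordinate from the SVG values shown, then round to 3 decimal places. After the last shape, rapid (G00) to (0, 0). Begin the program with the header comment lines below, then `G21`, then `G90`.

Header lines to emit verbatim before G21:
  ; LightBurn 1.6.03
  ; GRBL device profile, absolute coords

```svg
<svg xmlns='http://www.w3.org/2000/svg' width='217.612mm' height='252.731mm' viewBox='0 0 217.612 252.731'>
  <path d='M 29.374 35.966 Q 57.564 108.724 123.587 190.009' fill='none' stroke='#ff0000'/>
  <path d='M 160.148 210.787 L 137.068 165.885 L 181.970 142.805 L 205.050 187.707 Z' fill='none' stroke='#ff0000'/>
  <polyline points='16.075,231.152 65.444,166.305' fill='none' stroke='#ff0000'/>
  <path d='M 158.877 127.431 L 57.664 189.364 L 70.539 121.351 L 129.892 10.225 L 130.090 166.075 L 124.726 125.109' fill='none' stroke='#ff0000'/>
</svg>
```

Since the viewBox matches the mm dimensions, user units are millimetres directly. The only transform is the Y-flip y_m = 252.731 − y_svg.

Shape 1 is a quadratic bezier drawn with `<path>`. Its stroke #ff0000 means engrave at S235, F2610. After flipping Y the toolpath is (29.374,216.765) → (42.163,187.321) → (57.979,157.194) → (76.822,126.386) → (98.691,94.895) → (123.587,62.722).

Shape 2 is a regular polygon drawn with `<path>`. Its stroke #ff0000 means engrave at S235, F2610. After flipping Y the toolpath is (160.148,41.944) → (137.068,86.846) → (181.970,109.926) → (205.050,65.024) → (160.148,41.944), returning to the start.

Shape 3 is a line segment drawn with `<polyline>`. Its stroke #ff0000 means engrave at S235, F2610. After flipping Y the toolpath is (16.075,21.579) → (65.444,86.426).

Shape 4 is a open polyline drawn with `<path>`. Its stroke #ff0000 means engrave at S235, F2610. After flipping Y the toolpath is (158.877,125.300) → (57.664,63.367) → (70.539,131.380) → (129.892,242.506) → (130.090,86.656) → (124.726,127.622).

; LightBurn 1.6.03
; GRBL device profile, absolute coords
G21
G90
G00 X29.374 Y216.765
M3 S235
G01 X42.163 Y187.321 F2610
G01 X57.979 Y157.194 F2610
G01 X76.822 Y126.386 F2610
G01 X98.691 Y94.895 F2610
G01 X123.587 Y62.722 F2610
G00 X160.148 Y41.944
M3 S235
G01 X137.068 Y86.846 F2610
G01 X181.970 Y109.926 F2610
G01 X205.050 Y65.024 F2610
G01 X160.148 Y41.944 F2610
G00 X16.075 Y21.579
M3 S235
G01 X65.444 Y86.426 F2610
G00 X158.877 Y125.300
M3 S235
G01 X57.664 Y63.367 F2610
G01 X70.539 Y131.380 F2610
G01 X129.892 Y242.506 F2610
G01 X130.090 Y86.656 F2610
G01 X124.726 Y127.622 F2610
M5
G00 X0.000 Y0.000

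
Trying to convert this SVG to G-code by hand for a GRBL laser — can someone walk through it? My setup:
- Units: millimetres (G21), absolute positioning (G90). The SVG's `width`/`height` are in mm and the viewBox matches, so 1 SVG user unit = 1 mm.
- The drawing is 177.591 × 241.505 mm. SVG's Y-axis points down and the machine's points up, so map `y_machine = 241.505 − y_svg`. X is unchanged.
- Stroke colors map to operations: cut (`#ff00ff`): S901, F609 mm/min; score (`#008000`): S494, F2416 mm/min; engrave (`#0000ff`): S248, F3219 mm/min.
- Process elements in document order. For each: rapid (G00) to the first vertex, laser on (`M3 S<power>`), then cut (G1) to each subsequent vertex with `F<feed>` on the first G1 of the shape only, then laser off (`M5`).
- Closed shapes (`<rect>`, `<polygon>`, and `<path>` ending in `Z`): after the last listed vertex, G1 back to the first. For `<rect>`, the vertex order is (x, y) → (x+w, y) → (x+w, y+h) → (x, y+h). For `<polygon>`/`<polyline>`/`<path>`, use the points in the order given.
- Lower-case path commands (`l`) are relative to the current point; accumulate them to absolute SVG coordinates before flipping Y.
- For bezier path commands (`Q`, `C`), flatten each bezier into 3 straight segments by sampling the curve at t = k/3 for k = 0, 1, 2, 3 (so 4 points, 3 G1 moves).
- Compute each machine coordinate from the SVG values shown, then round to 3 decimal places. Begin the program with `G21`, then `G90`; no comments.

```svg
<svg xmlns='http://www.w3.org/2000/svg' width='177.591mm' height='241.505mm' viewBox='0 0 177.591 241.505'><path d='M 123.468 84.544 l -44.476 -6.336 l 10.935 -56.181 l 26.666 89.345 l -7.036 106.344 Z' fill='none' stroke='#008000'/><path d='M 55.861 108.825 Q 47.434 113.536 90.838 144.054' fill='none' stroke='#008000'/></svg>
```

G21
G90
G00 X123.468 Y156.961
M3 S494
G1 X78.992 Y163.297 F2416
G1 X89.927 Y219.478
G1 X116.593 Y130.133
G1 X109.557 Y23.789
G1 X123.468 Y156.961
M5
G00 X55.861 Y132.680
M3 S494
G1 X56.002 Y126.672 F2416
G1 X67.661 Y114.929
G1 X90.838 Y97.451
M5

1 u = 1 mm; y_m = 241.505 − y.

[1] `<path>` closed polygon, #008000→score S494 F2416: (123.468,156.961) → (78.992,163.297) → (89.927,219.478) → (116.593,130.133) → (109.557,23.789) → (123.468,156.961) (closed)

[2] `<path>` quadratic bezier, #008000→score S494 F2416: (55.861,132.680) → (56.002,126.672) → (67.661,114.929) → (90.838,97.451)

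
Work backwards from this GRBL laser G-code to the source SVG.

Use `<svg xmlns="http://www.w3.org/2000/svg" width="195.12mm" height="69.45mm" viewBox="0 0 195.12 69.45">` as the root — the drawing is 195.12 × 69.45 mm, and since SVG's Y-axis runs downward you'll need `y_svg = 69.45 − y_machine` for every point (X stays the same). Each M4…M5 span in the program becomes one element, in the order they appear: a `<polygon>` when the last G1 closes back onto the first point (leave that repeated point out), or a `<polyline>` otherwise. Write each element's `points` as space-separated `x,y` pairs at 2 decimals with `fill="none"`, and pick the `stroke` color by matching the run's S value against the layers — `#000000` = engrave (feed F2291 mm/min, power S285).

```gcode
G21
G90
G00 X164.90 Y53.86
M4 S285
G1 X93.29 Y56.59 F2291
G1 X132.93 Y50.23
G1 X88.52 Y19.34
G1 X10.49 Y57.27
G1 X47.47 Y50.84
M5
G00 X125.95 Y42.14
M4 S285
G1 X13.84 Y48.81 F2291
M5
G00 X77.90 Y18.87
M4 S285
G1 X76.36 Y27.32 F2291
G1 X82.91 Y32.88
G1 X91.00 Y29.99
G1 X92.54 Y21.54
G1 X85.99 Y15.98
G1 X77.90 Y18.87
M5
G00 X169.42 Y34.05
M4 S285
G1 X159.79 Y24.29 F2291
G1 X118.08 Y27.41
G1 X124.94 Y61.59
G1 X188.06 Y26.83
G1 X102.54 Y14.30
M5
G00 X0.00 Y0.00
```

y_svg = 69.45 − y_m. Every run uses S285, so all elements get stroke `#000000` (engrave).

[1] open run; points: 164.90,15.59 93.29,12.86 132.93,19.22 88.52,50.11 10.49,12.18 47.47,18.61

[2] open run; points: 125.95,27.31 13.84,20.64

[3] closed run; points: 77.90,50.58 76.36,42.13 82.91,36.57 91.00,39.46 92.54,47.91 85.99,53.47

[4] open run; points: 169.42,35.40 159.79,45.16 118.08,42.04 124.94,7.86 188.06,42.62 102.54,55.15

<svg xmlns="http://www.w3.org/2000/svg" width="195.12mm" height="69.45mm" viewBox="0 0 195.12 69.45">
  <polyline points="164.90,15.59 93.29,12.86 132.93,19.22 88.52,50.11 10.49,12.18 47.47,18.61" fill="none" stroke="#000000"/>
  <polyline points="125.95,27.31 13.84,20.64" fill="none" stroke="#000000"/>
  <polygon points="77.90,50.58 76.36,42.13 82.91,36.57 91.00,39.46 92.54,47.91 85.99,53.47" fill="none" stroke="#000000"/>
  <polyline points="169.42,35.40 159.79,45.16 118.08,42.04 124.94,7.86 188.06,42.62 102.54,55.15" fill="none" stroke="#000000"/>
</svg>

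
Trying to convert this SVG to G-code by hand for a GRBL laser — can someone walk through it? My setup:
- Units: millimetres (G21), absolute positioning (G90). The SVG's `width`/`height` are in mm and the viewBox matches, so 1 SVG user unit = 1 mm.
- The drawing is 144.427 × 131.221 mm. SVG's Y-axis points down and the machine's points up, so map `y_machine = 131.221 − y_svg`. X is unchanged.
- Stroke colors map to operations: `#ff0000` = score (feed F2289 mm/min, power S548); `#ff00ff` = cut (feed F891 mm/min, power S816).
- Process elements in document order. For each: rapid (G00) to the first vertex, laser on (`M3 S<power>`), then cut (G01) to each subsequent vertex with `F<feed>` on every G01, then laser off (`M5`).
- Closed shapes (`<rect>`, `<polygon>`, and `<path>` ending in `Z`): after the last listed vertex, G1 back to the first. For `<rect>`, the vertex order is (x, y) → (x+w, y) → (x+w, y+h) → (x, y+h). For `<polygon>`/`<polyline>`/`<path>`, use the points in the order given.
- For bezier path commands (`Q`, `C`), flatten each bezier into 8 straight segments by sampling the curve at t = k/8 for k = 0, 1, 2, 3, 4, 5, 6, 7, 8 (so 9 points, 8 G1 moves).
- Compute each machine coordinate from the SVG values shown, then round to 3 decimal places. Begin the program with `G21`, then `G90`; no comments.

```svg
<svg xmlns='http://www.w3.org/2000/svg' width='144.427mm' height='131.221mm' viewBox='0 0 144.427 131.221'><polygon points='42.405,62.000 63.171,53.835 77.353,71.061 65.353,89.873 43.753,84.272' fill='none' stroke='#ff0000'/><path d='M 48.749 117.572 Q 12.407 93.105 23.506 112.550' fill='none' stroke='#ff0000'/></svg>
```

1 u = 1 mm; y_m = 131.221 − y.

[1] `<polygon>` regular polygon, #ff0000→score S548 F2289: (42.405,69.221) → (63.171,77.386) → (77.353,60.160) → (65.353,41.348) → (43.753,46.949) → (42.405,69.221) (closed)

[2] `<path>` quadratic bezier, #ff0000→score S548 F2289: (48.749,13.649) → (40.405,19.080) → (33.543,23.138) → (28.164,25.824) → (24.267,27.138) → (21.853,27.080) → (20.922,25.649) → (21.473,22.846) → (23.506,18.671)

G21
G90
G00 X42.405 Y69.221
M3 S548
G01 X63.171 Y77.386 F2289
G01 X77.353 Y60.160 F2289
G01 X65.353 Y41.348 F2289
G01 X43.753 Y46.949 F2289
G01 X42.405 Y69.221 F2289
M5
G00 X48.749 Y13.649
M3 S548
G01 X40.405 Y19.080 F2289
G01 X33.543 Y23.138 F2289
G01 X28.164 Y25.824 F2289
G01 X24.267 Y27.138 F2289
G01 X21.853 Y27.080 F2289
G01 X20.922 Y25.649 F2289
G01 X21.473 Y22.846 F2289
G01 X23.506 Y18.671 F2289
M5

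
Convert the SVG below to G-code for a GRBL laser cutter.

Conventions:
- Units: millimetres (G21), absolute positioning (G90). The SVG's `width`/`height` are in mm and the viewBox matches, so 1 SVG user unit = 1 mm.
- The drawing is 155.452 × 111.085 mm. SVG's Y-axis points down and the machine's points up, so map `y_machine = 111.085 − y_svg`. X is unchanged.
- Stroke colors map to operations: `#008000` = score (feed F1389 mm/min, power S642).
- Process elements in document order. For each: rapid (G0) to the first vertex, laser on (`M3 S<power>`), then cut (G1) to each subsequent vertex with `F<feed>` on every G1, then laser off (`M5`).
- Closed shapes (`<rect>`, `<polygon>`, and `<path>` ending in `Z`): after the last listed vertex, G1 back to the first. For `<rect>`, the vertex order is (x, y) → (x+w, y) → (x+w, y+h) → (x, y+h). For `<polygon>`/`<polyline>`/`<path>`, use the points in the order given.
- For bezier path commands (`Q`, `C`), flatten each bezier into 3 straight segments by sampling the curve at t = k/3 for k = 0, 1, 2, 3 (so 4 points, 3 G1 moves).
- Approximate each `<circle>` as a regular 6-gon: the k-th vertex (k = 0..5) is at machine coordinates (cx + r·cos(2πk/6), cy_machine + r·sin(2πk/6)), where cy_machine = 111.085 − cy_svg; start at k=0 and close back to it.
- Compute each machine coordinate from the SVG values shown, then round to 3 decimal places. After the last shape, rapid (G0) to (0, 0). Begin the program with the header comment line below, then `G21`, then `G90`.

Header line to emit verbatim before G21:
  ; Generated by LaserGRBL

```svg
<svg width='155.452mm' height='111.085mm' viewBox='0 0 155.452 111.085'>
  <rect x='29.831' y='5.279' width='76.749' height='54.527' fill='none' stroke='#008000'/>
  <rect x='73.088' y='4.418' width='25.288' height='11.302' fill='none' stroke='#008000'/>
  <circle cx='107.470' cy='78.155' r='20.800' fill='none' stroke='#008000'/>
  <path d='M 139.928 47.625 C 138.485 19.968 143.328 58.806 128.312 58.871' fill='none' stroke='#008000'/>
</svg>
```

viewBox `0 0 155.452 111.085` with mm width/height → 1 unit = 1 mm. Flip: y_m = 111.085 − y_svg.

**Shape 1** — `<rect>` rectangle, stroke `#008000` → score (S642, F1389). Machine vertices: (29.831,105.806) → (106.580,105.806) → (106.580,51.279) → (29.831,51.279) → (29.831,105.806). Closed: final G1 returns to the first vertex.

**Shape 2** — `<rect>` rectangle, stroke `#008000` → score (S642, F1389). Machine vertices: (73.088,106.667) → (98.376,106.667) → (98.376,95.365) → (73.088,95.365) → (73.088,106.667). Closed: final G1 returns to the first vertex.

**Shape 3** — `<circle>` circle, stroke `#008000` → score (S642, F1389). Machine vertices: (128.270,32.930) → (117.870,50.943) → (97.070,50.943) → (86.670,32.930) → (97.070,14.917) → (117.870,14.917) → (128.270,32.930). Closed: final G1 returns to the first vertex.

**Shape 4** — `<path>` cubic bezier, stroke `#008000` → score (S642, F1389). Control points (SVG): P0=(139.928,47.625), P1=(138.485,19.968), P2=(143.328,58.806), P3=(128.312,58.871); sampled at t=k/3. Machine vertices: (139.928,63.460) → (139.612,72.851) → (137.677,61.305) → (128.312,52.214). Open path.

; Generated by LaserGRBL
G21
G90
G0 X29.831 Y105.806
M3 S642
G1 X106.580 Y105.806 F1389
G1 X106.580 Y51.279 F1389
G1 X29.831 Y51.279 F1389
G1 X29.831 Y105.806 F1389
M5
G0 X73.088 Y106.667
M3 S642
G1 X98.376 Y106.667 F1389
G1 X98.376 Y95.365 F1389
G1 X73.088 Y95.365 F1389
G1 X73.088 Y106.667 F1389
M5
G0 X128.270 Y32.930
M3 S642
G1 X117.870 Y50.943 F1389
G1 X97.070 Y50.943 F1389
G1 X86.670 Y32.930 F1389
G1 X97.070 Y14.917 F1389
G1 X117.870 Y14.917 F1389
G1 X128.270 Y32.930 F1389
M5
G0 X139.928 Y63.460
M3 S642
G1 X139.612 Y72.851 F1389
G1 X137.677 Y61.305 F1389
G1 X128.312 Y52.214 F1389
M5
G0 X0.000 Y0.000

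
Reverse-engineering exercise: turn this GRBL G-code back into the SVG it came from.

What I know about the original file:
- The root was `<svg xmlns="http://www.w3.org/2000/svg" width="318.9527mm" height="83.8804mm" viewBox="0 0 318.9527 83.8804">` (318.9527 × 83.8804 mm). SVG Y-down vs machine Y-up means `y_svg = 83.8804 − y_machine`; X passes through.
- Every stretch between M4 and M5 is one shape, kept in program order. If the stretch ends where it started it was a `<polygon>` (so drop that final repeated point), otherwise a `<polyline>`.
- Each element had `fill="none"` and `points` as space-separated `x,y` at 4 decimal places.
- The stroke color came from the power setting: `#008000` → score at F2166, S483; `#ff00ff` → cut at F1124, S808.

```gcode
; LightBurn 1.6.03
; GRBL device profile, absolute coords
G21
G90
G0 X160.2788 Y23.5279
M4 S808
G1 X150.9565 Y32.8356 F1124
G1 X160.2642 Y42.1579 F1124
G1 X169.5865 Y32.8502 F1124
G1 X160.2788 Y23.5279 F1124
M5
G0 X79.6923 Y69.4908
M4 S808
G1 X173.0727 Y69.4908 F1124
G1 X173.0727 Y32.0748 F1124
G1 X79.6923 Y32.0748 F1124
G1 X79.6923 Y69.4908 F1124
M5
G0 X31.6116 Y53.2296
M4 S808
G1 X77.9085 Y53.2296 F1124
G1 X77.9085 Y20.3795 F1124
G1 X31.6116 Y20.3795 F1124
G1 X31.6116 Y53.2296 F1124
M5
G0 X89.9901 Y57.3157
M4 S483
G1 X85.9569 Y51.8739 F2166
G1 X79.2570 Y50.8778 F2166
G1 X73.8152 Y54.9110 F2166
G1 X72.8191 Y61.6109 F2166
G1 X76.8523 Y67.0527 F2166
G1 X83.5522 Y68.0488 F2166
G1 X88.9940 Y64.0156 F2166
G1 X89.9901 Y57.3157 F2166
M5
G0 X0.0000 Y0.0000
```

<svg xmlns="http://www.w3.org/2000/svg" width="318.9527mm" height="83.8804mm" viewBox="0 0 318.9527 83.8804">
  <polygon points="160.2788,60.3525 150.9565,51.0448 160.2642,41.7225 169.5865,51.0302" fill="none" stroke="#ff00ff"/>
  <polygon points="79.6923,14.3896 173.0727,14.3896 173.0727,51.8056 79.6923,51.8056" fill="none" stroke="#ff00ff"/>
  <polygon points="31.6116,30.6508 77.9085,30.6508 77.9085,63.5009 31.6116,63.5009" fill="none" stroke="#ff00ff"/>
  <polygon points="89.9901,26.5647 85.9569,32.0065 79.2570,33.0026 73.8152,28.9694 72.8191,22.2695 76.8523,16.8277 83.5522,15.8316 88.9940,19.8648" fill="none" stroke="#008000"/>
</svg>

y_svg = 83.8804 − y_m.

[1] S808→`#ff00ff` (cut); closed run; points: 160.2788,60.3525 150.9565,51.0448 160.2642,41.7225 169.5865,51.0302

[2] S808→`#ff00ff` (cut); closed run; points: 79.6923,14.3896 173.0727,14.3896 173.0727,51.8056 79.6923,51.8056

[3] S808→`#ff00ff` (cut); closed run; points: 31.6116,30.6508 77.9085,30.6508 77.9085,63.5009 31.6116,63.5009

[4] S483→`#008000` (score); closed run; points: 89.9901,26.5647 85.9569,32.0065 79.2570,33.0026 73.8152,28.9694 72.8191,22.2695 76.8523,16.8277 83.5522,15.8316 88.9940,19.8648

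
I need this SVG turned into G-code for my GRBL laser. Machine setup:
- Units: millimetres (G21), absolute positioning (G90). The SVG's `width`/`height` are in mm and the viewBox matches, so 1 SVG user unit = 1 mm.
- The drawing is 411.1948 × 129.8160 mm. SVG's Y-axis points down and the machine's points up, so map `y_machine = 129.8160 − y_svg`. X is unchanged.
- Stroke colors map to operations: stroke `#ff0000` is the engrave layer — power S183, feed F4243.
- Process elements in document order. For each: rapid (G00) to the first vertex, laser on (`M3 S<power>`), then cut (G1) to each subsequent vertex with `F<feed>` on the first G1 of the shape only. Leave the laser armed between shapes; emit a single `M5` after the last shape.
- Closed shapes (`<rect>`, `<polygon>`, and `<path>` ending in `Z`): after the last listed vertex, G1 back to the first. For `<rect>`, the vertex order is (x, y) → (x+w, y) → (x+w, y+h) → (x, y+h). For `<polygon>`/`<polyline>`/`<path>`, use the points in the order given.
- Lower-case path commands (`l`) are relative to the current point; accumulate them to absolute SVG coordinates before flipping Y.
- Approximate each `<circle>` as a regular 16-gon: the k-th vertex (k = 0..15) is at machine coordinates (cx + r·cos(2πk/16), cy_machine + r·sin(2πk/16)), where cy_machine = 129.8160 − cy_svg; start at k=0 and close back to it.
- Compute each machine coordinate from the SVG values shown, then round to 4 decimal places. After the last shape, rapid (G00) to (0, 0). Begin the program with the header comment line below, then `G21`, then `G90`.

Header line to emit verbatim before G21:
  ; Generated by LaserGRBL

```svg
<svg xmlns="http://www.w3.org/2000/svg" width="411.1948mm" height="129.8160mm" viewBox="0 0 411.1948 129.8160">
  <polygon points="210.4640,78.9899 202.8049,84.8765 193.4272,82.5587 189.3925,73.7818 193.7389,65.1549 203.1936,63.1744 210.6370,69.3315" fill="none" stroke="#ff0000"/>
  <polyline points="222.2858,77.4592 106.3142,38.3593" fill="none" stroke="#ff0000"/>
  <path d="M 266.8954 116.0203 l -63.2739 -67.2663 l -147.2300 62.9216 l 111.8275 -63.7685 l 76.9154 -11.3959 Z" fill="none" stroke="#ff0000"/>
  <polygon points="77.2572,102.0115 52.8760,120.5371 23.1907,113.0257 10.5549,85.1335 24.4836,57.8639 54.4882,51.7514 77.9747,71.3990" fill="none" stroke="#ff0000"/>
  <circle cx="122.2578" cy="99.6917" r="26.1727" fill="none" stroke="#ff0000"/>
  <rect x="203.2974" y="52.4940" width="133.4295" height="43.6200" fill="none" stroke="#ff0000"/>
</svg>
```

viewBox `0 0 411.1948 129.8160` with mm width/height → 1 unit = 1 mm. Flip: y_m = 129.8160 − y_svg.

**Shape 1** — `<polygon>` regular polygon, stroke `#ff0000` → engrave (S183, F4243). Machine vertices: (210.4640,50.8261) → (202.8049,44.9395) → (193.4272,47.2573) → (189.3925,56.0342) → (193.7389,64.6611) → (203.1936,66.6416) → (210.6370,60.4845) → (210.4640,50.8261). Closed: final G1 returns to the first vertex.

**Shape 2** — `<polyline>` line segment, stroke `#ff0000` → engrave (S183, F4243). Machine vertices: (222.2858,52.3568) → (106.3142,91.4567). Open path.

**Shape 3** — `<path>` closed polygon, stroke `#ff0000` → engrave (S183, F4243). Machine vertices: (266.8954,13.7957) → (203.6215,81.0620) → (56.3915,18.1404) → (168.2190,81.9089) → (245.1344,93.3048) → (266.8954,13.7957). Closed: final G1 returns to the first vertex.

**Shape 4** — `<polygon>` regular polygon, stroke `#ff0000` → engrave (S183, F4243). Machine vertices: (77.2572,27.8045) → (52.8760,9.2789) → (23.1907,16.7903) → (10.5549,44.6825) → (24.4836,71.9521) → (54.4882,78.0646) → (77.9747,58.4170) → (77.2572,27.8045). Closed: final G1 returns to the first vertex.

**Shape 5** — `<circle>` circle, stroke `#ff0000` → engrave (S183, F4243). Machine vertices: (148.4305,30.1243) → (146.4382,40.1402) → (140.7647,48.6312) → (132.2737,54.3047) → (122.2578,56.2970) → (112.2419,54.3047) → (103.7509,48.6312) → (98.0774,40.1402) → (96.0851,30.1243) → (98.0774,20.1084) → (103.7509,11.6174) → (112.2419,5.9439) → (122.2578,3.9516) → (132.2737,5.9439) → (140.7647,11.6174) → (146.4382,20.1084) → (148.4305,30.1243). Closed: final G1 returns to the first vertex.

**Shape 6** — `<rect>` rectangle, stroke `#ff0000` → engrave (S183, F4243). Machine vertices: (203.2974,77.3220) → (336.7269,77.3220) → (336.7269,33.7020) → (203.2974,33.7020) → (203.2974,77.3220). Closed: final G1 returns to the first vertex.

; Generated by LaserGRBL
G21
G90
G00 X210.4640 Y50.8261
M3 S183
G1 X202.8049 Y44.9395 F4243
G1 X193.4272 Y47.2573
G1 X189.3925 Y56.0342
G1 X193.7389 Y64.6611
G1 X203.1936 Y66.6416
G1 X210.6370 Y60.4845
G1 X210.4640 Y50.8261
G00 X222.2858 Y52.3568
M3 S183
G1 X106.3142 Y91.4567 F4243
G00 X266.8954 Y13.7957
M3 S183
G1 X203.6215 Y81.0620 F4243
G1 X56.3915 Y18.1404
G1 X168.2190 Y81.9089
G1 X245.1344 Y93.3048
G1 X266.8954 Y13.7957
G00 X77.2572 Y27.8045
M3 S183
G1 X52.8760 Y9.2789 F4243
G1 X23.1907 Y16.7903
G1 X10.5549 Y44.6825
G1 X24.4836 Y71.9521
G1 X54.4882 Y78.0646
G1 X77.9747 Y58.4170
G1 X77.2572 Y27.8045
G00 X148.4305 Y30.1243
M3 S183
G1 X146.4382 Y40.1402 F4243
G1 X140.7647 Y48.6312
G1 X132.2737 Y54.3047
G1 X122.2578 Y56.2970
G1 X112.2419 Y54.3047
G1 X103.7509 Y48.6312
G1 X98.0774 Y40.1402
G1 X96.0851 Y30.1243
G1 X98.0774 Y20.1084
G1 X103.7509 Y11.6174
G1 X112.2419 Y5.9439
G1 X122.2578 Y3.9516
G1 X132.2737 Y5.9439
G1 X140.7647 Y11.6174
G1 X146.4382 Y20.1084
G1 X148.4305 Y30.1243
G00 X203.2974 Y77.3220
M3 S183
G1 X336.7269 Y77.3220 F4243
G1 X336.7269 Y33.7020
G1 X203.2974 Y33.7020
G1 X203.2974 Y77.3220
M5
G00 X0.0000 Y0.0000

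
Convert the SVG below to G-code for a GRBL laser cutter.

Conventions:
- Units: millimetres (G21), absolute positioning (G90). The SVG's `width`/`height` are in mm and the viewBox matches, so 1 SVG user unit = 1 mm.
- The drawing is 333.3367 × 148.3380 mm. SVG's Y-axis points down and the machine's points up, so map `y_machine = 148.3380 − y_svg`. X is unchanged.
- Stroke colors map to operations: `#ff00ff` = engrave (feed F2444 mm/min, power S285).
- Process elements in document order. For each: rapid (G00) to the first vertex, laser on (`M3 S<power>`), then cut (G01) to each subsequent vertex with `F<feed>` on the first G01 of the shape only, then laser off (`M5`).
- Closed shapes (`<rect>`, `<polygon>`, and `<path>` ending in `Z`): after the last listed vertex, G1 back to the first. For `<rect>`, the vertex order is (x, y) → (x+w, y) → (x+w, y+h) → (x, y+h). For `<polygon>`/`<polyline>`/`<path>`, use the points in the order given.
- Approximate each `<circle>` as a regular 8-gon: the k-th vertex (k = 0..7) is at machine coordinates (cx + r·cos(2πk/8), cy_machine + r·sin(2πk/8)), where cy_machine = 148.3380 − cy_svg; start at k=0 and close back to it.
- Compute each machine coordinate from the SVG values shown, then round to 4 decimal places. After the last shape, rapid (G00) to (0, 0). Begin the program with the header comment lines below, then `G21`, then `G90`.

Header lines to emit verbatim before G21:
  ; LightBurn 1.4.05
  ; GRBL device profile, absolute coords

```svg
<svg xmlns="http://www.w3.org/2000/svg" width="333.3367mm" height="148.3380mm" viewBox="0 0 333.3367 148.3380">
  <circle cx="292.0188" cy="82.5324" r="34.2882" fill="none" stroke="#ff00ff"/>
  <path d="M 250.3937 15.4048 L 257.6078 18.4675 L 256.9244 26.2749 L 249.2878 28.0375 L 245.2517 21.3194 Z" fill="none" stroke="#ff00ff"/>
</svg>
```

Since the viewBox matches the mm dimensions, user units are millimetres directly. The only transform is the Y-flip y_m = 148.3380 − y_svg.

Shape 1 is a circle drawn with `<circle>`. Its stroke #ff00ff means engrave at S285, F2444. After flipping Y the toolpath is (326.3070,65.8056) → (316.2642,90.0510) → (292.0188,100.0938) → (267.7734,90.0510) → (257.7306,65.8056) → (267.7734,41.5602) → (292.0188,31.5174) → (316.2642,41.5602) → (326.3070,65.8056), returning to the start.

Shape 2 is a regular polygon drawn with `<path>`. Its stroke #ff00ff means engrave at S285, F2444. After flipping Y the toolpath is (250.3937,132.9332) → (257.6078,129.8705) → (256.9244,122.0631) → (249.2878,120.3005) → (245.2517,127.0186) → (250.3937,132.9332), returning to the start.

; LightBurn 1.4.05
; GRBL device profile, absolute coords
G21
G90
G00 X326.3070 Y65.8056
M3 S285
G01 X316.2642 Y90.0510 F2444
G01 X292.0188 Y100.0938
G01 X267.7734 Y90.0510
G01 X257.7306 Y65.8056
G01 X267.7734 Y41.5602
G01 X292.0188 Y31.5174
G01 X316.2642 Y41.5602
G01 X326.3070 Y65.8056
M5
G00 X250.3937 Y132.9332
M3 S285
G01 X257.6078 Y129.8705 F2444
G01 X256.9244 Y122.0631
G01 X249.2878 Y120.3005
G01 X245.2517 Y127.0186
G01 X250.3937 Y132.9332
M5
G00 X0.0000 Y0.0000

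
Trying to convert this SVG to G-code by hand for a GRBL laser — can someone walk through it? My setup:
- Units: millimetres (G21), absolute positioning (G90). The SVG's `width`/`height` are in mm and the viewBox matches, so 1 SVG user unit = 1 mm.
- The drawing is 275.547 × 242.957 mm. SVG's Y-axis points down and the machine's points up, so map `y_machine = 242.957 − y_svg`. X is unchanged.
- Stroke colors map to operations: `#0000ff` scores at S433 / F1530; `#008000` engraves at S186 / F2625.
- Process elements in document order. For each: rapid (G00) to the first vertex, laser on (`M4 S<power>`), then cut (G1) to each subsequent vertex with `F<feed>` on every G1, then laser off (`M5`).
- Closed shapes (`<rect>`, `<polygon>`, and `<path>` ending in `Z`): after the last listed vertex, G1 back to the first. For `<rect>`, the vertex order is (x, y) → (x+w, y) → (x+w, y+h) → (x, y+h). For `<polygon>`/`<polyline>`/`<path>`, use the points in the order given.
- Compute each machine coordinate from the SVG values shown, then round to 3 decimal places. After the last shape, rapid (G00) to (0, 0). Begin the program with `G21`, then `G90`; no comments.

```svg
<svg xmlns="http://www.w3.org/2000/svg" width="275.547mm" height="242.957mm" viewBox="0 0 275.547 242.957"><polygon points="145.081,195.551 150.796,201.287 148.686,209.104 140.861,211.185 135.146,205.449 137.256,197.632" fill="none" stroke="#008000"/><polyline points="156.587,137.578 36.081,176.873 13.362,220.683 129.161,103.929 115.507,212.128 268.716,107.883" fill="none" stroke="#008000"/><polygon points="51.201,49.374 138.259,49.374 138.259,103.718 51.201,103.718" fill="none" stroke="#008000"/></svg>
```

G21
G90
G00 X145.081 Y47.406
M4 S186
G1 X150.796 Y41.670 F2625
G1 X148.686 Y33.853 F2625
G1 X140.861 Y31.772 F2625
G1 X135.146 Y37.508 F2625
G1 X137.256 Y45.325 F2625
G1 X145.081 Y47.406 F2625
M5
G00 X156.587 Y105.379
M4 S186
G1 X36.081 Y66.084 F2625
G1 X13.362 Y22.274 F2625
G1 X129.161 Y139.028 F2625
G1 X115.507 Y30.829 F2625
G1 X268.716 Y135.074 F2625
M5
G00 X51.201 Y193.583
M4 S186
G1 X138.259 Y193.583 F2625
G1 X138.259 Y139.239 F2625
G1 X51.201 Y139.239 F2625
G1 X51.201 Y193.583 F2625
M5
G00 X0.000 Y0.000

Since the viewBox matches the mm dimensions, user units are millimetres directly. The only transform is the Y-flip y_m = 242.957 − y_svg.

Shape 1 is a regular polygon drawn with `<polygon>`. Its stroke #008000 means engrave at S186, F2625. After flipping Y the toolpath is (145.081,47.406) → (150.796,41.670) → (148.686,33.853) → (140.861,31.772) → (135.146,37.508) → (137.256,45.325) → (145.081,47.406), returning to the start.

Shape 2 is a open polyline drawn with `<polyline>`. Its stroke #008000 means engrave at S186, F2625. After flipping Y the toolpath is (156.587,105.379) → (36.081,66.084) → (13.362,22.274) → (129.161,139.028) → (115.507,30.829) → (268.716,135.074).

Shape 3 is a rectangle drawn with `<polygon>`. Its stroke #008000 means engrave at S186, F2625. After flipping Y the toolpath is (51.201,193.583) → (138.259,193.583) → (138.259,139.239) → (51.201,139.239) → (51.201,193.583), returning to the start.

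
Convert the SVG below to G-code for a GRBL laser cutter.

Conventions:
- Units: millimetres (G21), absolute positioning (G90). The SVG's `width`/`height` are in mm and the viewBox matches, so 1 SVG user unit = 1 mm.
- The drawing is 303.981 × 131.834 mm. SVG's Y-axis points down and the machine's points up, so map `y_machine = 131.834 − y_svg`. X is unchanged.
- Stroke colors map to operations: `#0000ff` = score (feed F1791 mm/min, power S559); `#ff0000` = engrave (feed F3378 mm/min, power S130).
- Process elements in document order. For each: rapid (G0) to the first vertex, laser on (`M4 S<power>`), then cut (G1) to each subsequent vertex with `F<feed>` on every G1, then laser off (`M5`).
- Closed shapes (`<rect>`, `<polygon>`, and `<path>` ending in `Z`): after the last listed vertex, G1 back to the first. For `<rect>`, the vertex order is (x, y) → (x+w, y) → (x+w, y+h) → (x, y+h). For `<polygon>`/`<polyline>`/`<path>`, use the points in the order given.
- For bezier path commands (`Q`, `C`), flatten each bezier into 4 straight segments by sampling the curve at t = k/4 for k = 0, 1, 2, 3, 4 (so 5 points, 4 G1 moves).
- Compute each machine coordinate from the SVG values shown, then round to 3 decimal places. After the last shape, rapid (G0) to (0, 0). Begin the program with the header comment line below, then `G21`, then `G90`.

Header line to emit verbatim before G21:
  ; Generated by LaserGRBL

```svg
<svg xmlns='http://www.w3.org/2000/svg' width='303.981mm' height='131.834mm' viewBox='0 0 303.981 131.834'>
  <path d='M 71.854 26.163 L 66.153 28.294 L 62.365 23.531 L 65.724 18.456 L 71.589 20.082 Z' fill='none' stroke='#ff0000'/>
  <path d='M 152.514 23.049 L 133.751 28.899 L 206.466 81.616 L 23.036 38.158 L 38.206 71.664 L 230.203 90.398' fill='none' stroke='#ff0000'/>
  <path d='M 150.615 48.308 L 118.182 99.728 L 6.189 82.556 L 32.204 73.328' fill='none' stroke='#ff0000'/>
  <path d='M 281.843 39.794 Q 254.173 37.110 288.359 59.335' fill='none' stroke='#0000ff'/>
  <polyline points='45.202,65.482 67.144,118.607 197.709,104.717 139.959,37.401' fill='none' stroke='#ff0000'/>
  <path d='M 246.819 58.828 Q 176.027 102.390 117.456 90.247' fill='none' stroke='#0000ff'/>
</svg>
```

Since the viewBox matches the mm dimensions, user units are millimetres directly. The only transform is the Y-flip y_m = 131.834 − y_svg.

Shape 1 is a regular polygon drawn with `<path>`. Its stroke #ff0000 means engrave at S130, F3378. After flipping Y the toolpath is (71.854,105.671) → (66.153,103.540) → (62.365,108.303) → (65.724,113.378) → (71.589,111.752) → (71.854,105.671), returning to the start.

Shape 2 is a open polyline drawn with `<path>`. Its stroke #ff0000 means engrave at S130, F3378. After flipping Y the toolpath is (152.514,108.785) → (133.751,102.935) → (206.466,50.218) → (23.036,93.676) → (38.206,60.170) → (230.203,41.436).

Shape 3 is a open polyline drawn with `<path>`. Its stroke #ff0000 means engrave at S130, F3378. After flipping Y the toolpath is (150.615,83.526) → (118.182,32.106) → (6.189,49.278) → (32.204,58.506).

Shape 4 is a quadratic bezier drawn with `<path>`. Its stroke #0000ff means score at S559, F1791. After flipping Y the toolpath is (281.843,92.040) → (271.874,91.825) → (269.637,88.497) → (275.132,82.055) → (288.359,72.499).

Shape 5 is a open polyline drawn with `<polyline>`. Its stroke #ff0000 means engrave at S130, F3378. After flipping Y the toolpath is (45.202,66.352) → (67.144,13.227) → (197.709,27.117) → (139.959,94.433).

Shape 6 is a quadratic bezier drawn with `<path>`. Its stroke #0000ff means score at S559, F1791. After flipping Y the toolpath is (246.819,73.006) → (212.187,54.707) → (179.082,43.370) → (147.505,38.997) → (117.456,41.587).

; Generated by LaserGRBL
G21
G90
G0 X71.854 Y105.671
M4 S130
G1 X66.153 Y103.540 F3378
G1 X62.365 Y108.303 F3378
G1 X65.724 Y113.378 F3378
G1 X71.589 Y111.752 F3378
G1 X71.854 Y105.671 F3378
M5
G0 X152.514 Y108.785
M4 S130
G1 X133.751 Y102.935 F3378
G1 X206.466 Y50.218 F3378
G1 X23.036 Y93.676 F3378
G1 X38.206 Y60.170 F3378
G1 X230.203 Y41.436 F3378
M5
G0 X150.615 Y83.526
M4 S130
G1 X118.182 Y32.106 F3378
G1 X6.189 Y49.278 F3378
G1 X32.204 Y58.506 F3378
M5
G0 X281.843 Y92.040
M4 S559
G1 X271.874 Y91.825 F1791
G1 X269.637 Y88.497 F1791
G1 X275.132 Y82.055 F1791
G1 X288.359 Y72.499 F1791
M5
G0 X45.202 Y66.352
M4 S130
G1 X67.144 Y13.227 F3378
G1 X197.709 Y27.117 F3378
G1 X139.959 Y94.433 F3378
M5
G0 X246.819 Y73.006
M4 S559
G1 X212.187 Y54.707 F1791
G1 X179.082 Y43.370 F1791
G1 X147.505 Y38.997 F1791
G1 X117.456 Y41.587 F1791
M5
G0 X0.000 Y0.000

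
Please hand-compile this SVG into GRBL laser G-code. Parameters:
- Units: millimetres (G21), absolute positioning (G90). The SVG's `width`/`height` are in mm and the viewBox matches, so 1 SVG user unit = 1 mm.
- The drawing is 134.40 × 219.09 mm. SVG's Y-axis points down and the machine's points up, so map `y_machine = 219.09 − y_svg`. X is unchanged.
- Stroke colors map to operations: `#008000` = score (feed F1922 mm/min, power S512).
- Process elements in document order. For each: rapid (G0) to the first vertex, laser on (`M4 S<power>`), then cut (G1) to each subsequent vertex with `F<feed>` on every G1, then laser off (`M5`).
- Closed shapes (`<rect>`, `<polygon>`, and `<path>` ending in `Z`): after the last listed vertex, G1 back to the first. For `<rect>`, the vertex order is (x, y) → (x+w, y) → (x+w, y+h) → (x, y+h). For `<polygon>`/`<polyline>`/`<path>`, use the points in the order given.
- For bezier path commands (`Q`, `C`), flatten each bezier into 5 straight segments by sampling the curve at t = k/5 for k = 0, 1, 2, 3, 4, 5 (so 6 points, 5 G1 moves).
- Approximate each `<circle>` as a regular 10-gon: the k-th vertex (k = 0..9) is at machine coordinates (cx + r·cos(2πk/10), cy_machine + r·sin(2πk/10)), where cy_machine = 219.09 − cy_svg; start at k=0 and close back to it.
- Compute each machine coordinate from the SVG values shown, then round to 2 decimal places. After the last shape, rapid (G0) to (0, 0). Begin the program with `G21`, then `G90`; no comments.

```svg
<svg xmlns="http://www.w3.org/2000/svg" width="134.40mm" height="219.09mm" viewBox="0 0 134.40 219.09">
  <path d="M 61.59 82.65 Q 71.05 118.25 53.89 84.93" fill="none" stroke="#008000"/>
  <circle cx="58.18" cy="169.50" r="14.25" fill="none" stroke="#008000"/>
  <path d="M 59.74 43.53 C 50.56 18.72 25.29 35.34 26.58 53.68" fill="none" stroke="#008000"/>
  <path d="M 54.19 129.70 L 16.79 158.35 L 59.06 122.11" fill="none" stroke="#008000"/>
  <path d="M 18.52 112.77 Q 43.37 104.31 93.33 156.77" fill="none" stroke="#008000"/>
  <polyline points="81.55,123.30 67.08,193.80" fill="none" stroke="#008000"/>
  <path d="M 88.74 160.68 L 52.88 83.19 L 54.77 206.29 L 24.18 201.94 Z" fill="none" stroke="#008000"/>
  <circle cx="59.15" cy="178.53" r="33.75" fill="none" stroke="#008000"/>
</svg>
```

G21
G90
G0 X61.59 Y136.44
M4 S512
G1 X64.31 Y124.96 F1922
G1 X64.90 Y118.99 F1922
G1 X63.36 Y118.53 F1922
G1 X59.69 Y123.59 F1922
G1 X53.89 Y134.16 F1922
M5
G0 X72.43 Y49.59
M4 S512
G1 X69.71 Y57.97 F1922
G1 X62.58 Y63.14 F1922
G1 X53.78 Y63.14 F1922
G1 X46.65 Y57.97 F1922
G1 X43.93 Y49.59 F1922
G1 X46.65 Y41.21 F1922
G1 X53.78 Y36.04 F1922
G1 X62.58 Y36.04 F1922
G1 X69.71 Y41.21 F1922
G1 X72.43 Y49.59 F1922
M5
G0 X59.74 Y175.56
M4 S512
G1 X52.64 Y185.79 F1922
G1 X43.73 Y187.99 F1922
G1 X35.05 Y184.05 F1922
G1 X28.65 Y175.89 F1922
G1 X26.58 Y165.41 F1922
M5
G0 X54.19 Y89.39
M4 S512
G1 X16.79 Y60.74 F1922
G1 X59.06 Y96.98 F1922
M5
G0 X18.52 Y106.32
M4 S512
G1 X29.46 Y107.27 F1922
G1 X42.42 Y103.34 F1922
G1 X57.38 Y94.54 F1922
G1 X74.35 Y80.87 F1922
G1 X93.33 Y62.32 F1922
M5
G0 X81.55 Y95.79
M4 S512
G1 X67.08 Y25.29 F1922
M5
G0 X88.74 Y58.41
M4 S512
G1 X52.88 Y135.90 F1922
G1 X54.77 Y12.80 F1922
G1 X24.18 Y17.15 F1922
G1 X88.74 Y58.41 F1922
M5
G0 X92.90 Y40.56
M4 S512
G1 X86.45 Y60.40 F1922
G1 X69.58 Y72.66 F1922
G1 X48.72 Y72.66 F1922
G1 X31.85 Y60.40 F1922
G1 X25.40 Y40.56 F1922
G1 X31.85 Y20.72 F1922
G1 X48.72 Y8.46 F1922
G1 X69.58 Y8.46 F1922
G1 X86.45 Y20.72 F1922
G1 X92.90 Y40.56 F1922
M5
G0 X0.00 Y0.00

Since the viewBox matches the mm dimensions, user units are millimetres directly. The only transform is the Y-flip y_m = 219.09 − y_svg.

Shape 1 is a quadratic bezier drawn with `<path>`. Its stroke #008000 means score at S512, F1922. After flipping Y the toolpath is (61.59,136.44) → (64.31,124.96) → (64.90,118.99) → (63.36,118.53) → (59.69,123.59) → (53.89,134.16).

Shape 2 is a circle drawn with `<circle>`. Its stroke #008000 means score at S512, F1922. After flipping Y the toolpath is (72.43,49.59) → (69.71,57.97) → (62.58,63.14) → (53.78,63.14) → (46.65,57.97) → (43.93,49.59) → (46.65,41.21) → (53.78,36.04) → (62.58,36.04) → (69.71,41.21) → (72.43,49.59), returning to the start.

Shape 3 is a cubic bezier drawn with `<path>`. Its stroke #008000 means score at S512, F1922. After flipping Y the toolpath is (59.74,175.56) → (52.64,185.79) → (43.73,187.99) → (35.05,184.05) → (28.65,175.89) → (26.58,165.41).

Shape 4 is a open polyline drawn with `<path>`. Its stroke #008000 means score at S512, F1922. After flipping Y the toolpath is (54.19,89.39) → (16.79,60.74) → (59.06,96.98).

Shape 5 is a quadratic bezier drawn with `<path>`. Its stroke #008000 means score at S512, F1922. After flipping Y the toolpath is (18.52,106.32) → (29.46,107.27) → (42.42,103.34) → (57.38,94.54) → (74.35,80.87) → (93.33,62.32).

Shape 6 is a line segment drawn with `<polyline>`. Its stroke #008000 means score at S512, F1922. After flipping Y the toolpath is (81.55,95.79) → (67.08,25.29).

Shape 7 is a closed polygon drawn with `<path>`. Its stroke #008000 means score at S512, F1922. After flipping Y the toolpath is (88.74,58.41) → (52.88,135.90) → (54.77,12.80) → (24.18,17.15) → (88.74,58.41), returning to the start.

Shape 8 is a circle drawn with `<circle>`. Its stroke #008000 means score at S512, F1922. After flipping Y the toolpath is (92.90,40.56) → (86.45,60.40) → (69.58,72.66) → (48.72,72.66) → (31.85,60.40) → (25.40,40.56) → (31.85,20.72) → (48.72,8.46) → (69.58,8.46) → (86.45,20.72) → (92.90,40.56), returning to the start.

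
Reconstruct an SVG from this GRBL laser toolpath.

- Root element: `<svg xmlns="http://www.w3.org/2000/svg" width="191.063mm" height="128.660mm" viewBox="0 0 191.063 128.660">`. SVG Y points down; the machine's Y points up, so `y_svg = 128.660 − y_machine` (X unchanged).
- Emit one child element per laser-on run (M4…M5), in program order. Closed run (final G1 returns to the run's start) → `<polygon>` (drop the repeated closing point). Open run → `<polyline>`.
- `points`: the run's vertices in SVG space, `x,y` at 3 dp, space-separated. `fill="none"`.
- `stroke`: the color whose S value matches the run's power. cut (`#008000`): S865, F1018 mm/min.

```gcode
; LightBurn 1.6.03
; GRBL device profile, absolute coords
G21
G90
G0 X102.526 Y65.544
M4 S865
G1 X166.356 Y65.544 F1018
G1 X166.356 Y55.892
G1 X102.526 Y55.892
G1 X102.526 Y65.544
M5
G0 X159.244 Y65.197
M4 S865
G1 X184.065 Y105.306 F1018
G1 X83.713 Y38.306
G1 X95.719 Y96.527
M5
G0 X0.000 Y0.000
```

Each laser-on run becomes one SVG element. Flip Y back into SVG space with y_svg = 128.660 − y_machine. Every run uses S865, so all elements get stroke `#008000` (cut).

Run 1: The run returns to its start, so emit a `<polygon>` with points (Y-flipped): 102.526,63.116 166.356,63.116 166.356,72.768 102.526,72.768.

Run 2: The run is open, so emit a `<polyline>` with points (Y-flipped): 159.244,63.463 184.065,23.354 83.713,90.354 95.719,32.133.

<svg xmlns="http://www.w3.org/2000/svg" width="191.063mm" height="128.660mm" viewBox="0 0 191.063 128.660">
  <polygon points="102.526,63.116 166.356,63.116 166.356,72.768 102.526,72.768" fill="none" stroke="#008000"/>
  <polyline points="159.244,63.463 184.065,23.354 83.713,90.354 95.719,32.133" fill="none" stroke="#008000"/>
</svg>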